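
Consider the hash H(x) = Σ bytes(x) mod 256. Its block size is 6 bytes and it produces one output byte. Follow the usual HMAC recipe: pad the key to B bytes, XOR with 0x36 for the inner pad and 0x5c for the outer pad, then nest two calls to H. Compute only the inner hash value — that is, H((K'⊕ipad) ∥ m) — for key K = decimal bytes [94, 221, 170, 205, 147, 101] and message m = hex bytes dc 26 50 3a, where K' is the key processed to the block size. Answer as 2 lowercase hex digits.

6e

Key decimal bytes [94, 221, 170, 205, 147, 101] = 5e dd aa cd 93 65 is exactly B = 6 bytes: K' = 5e dd aa cd 93 65.
K' ⊕ ipad = 68 eb 9c fb a5 53.
Inner input = 68 eb 9c fb a5 53 ∥ dc 26 50 3a.
Inner hash: sum = 104+235+156+251+165+83+220+38+80+58 = 1390; mod 256 = 110 → 6e.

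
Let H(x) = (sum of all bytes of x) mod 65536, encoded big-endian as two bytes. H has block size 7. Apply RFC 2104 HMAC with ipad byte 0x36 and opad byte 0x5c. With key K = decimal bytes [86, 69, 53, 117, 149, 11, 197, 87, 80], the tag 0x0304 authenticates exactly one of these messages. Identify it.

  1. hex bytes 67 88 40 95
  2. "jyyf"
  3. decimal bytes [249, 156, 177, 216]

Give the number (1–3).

Key decimal bytes [86, 69, 53, 117, 149, 11, 197, 87, 80] = 56 45 35 75 95 0b c5 57 50 is 9 bytes > B = 7, so hash it first: H(key) = 03 51, then zero-pad to 7 bytes: K' = 03 51 00 00 00 00 00.
K' ⊕ ipad = 35 67 36 36 36 36 36; K' ⊕ opad = 5f 0d 5c 5c 5c 5c 5c.
m1: inner = H(35 67 36 36 36 36 36 67 88 40 95) = 03 6e; tag = H(5f 0d 5c 5c 5c 5c 5c 03 6e) = 02a9
m2: inner = H(35 67 36 36 36 36 36 6a 79 79 66) = 03 6c; tag = H(5f 0d 5c 5c 5c 5c 5c 03 6c) = 02a7
m3: inner = H(35 67 36 36 36 36 36 f9 9c b1 d8) = 04 c8; tag = H(5f 0d 5c 5c 5c 5c 5c 04 c8) = 0304 ← matches

3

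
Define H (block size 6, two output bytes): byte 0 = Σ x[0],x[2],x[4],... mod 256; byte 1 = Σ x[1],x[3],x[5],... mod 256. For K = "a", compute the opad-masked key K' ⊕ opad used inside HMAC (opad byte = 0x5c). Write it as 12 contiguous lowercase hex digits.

Key "a" = 61 is 1 byte ≤ B = 6; zero-pad to 6 bytes: K' = 61 00 00 00 00 00.
XOR each byte with 0x5c: 61⊕5c=3d, 00⊕5c=5c, 00⊕5c=5c, 00⊕5c=5c, 00⊕5c=5c, 00⊕5c=5c.

3d5c5c5c5c5c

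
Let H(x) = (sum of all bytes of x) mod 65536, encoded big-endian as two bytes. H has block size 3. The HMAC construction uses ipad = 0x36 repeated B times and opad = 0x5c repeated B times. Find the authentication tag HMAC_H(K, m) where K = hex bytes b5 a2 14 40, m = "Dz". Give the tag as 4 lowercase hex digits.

0279

Key hex bytes b5 a2 14 40 is 4 bytes > B = 3, so hash it first: H(key) = 01 ab, then zero-pad to 3 bytes: K' = 01 ab 00.
K' ⊕ ipad = 37 9d 36.  K' ⊕ opad = 5d f7 5c.
Inner input = (K'⊕ipad) ∥ m = 37 9d 36 ∥ 44 7a.
Inner hash: sum = 55+157+54+68+122 = 456 → 01 c8.
Outer input = (K'⊕opad) ∥ inner = 5d f7 5c ∥ 01 c8.
Outer hash (tag): sum = 93+247+92+1+200 = 633 → 02 79.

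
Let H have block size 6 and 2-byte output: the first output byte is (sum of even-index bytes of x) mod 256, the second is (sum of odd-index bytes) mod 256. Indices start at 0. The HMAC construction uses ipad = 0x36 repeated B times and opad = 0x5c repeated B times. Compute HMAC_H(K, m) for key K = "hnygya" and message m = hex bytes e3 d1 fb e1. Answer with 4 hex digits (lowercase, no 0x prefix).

585c

Key "hnygya" = 68 6e 79 67 79 61 is exactly B = 6 bytes: K' = 68 6e 79 67 79 61.
K' ⊕ ipad = 5e 58 4f 51 4f 57.  K' ⊕ opad = 34 32 25 3b 25 3d.
Inner input = (K'⊕ipad) ∥ m = 5e 58 4f 51 4f 57 ∥ e3 d1 fb e1.
Inner hash: even-index sum = 730 mod 256 = 218; odd-index sum = 690 mod 256 = 178 → da b2.
Outer input = (K'⊕opad) ∥ inner = 34 32 25 3b 25 3d ∥ da b2.
Outer hash (tag): even-index sum = 344 mod 256 = 88; odd-index sum = 348 mod 256 = 92 → 58 5c.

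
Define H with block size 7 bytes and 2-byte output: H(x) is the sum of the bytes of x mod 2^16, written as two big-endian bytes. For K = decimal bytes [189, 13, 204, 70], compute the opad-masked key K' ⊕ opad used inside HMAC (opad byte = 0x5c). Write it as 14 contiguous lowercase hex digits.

e151901a5c5c5c

Key decimal bytes [189, 13, 204, 70] = bd 0d cc 46 is 4 bytes ≤ B = 7; zero-pad to 7 bytes: K' = bd 0d cc 46 00 00 00.
XOR each byte with 0x5c: bd⊕5c=e1, 0d⊕5c=51, cc⊕5c=90, 46⊕5c=1a, 00⊕5c=5c, 00⊕5c=5c, 00⊕5c=5c.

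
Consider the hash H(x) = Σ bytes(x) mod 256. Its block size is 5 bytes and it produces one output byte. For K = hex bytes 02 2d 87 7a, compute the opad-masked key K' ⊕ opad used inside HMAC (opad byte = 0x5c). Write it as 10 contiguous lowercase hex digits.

Key hex bytes 02 2d 87 7a is 4 bytes ≤ B = 5; zero-pad to 5 bytes: K' = 02 2d 87 7a 00.
XOR each byte with 0x5c: 02⊕5c=5e, 2d⊕5c=71, 87⊕5c=db, 7a⊕5c=26, 00⊕5c=5c.

5e71db265c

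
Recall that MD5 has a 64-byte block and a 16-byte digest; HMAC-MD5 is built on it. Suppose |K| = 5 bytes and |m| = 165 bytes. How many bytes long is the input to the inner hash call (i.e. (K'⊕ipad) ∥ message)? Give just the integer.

229

Key is 5 ≤ 64 bytes, zero-padded: |K'| = 64.
Inner input = (K'⊕ipad) ∥ m → 64 + 165 = 229 bytes.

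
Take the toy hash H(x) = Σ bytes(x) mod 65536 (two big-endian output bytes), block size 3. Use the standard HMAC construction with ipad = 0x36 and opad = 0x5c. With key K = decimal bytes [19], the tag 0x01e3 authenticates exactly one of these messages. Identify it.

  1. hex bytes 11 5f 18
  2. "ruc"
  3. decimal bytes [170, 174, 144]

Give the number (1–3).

2

Key decimal bytes [19] = 13 is 1 byte ≤ B = 3; zero-pad to 3 bytes: K' = 13 00 00.
K' ⊕ ipad = 25 36 36; K' ⊕ opad = 4f 5c 5c.
m1: inner = H(25 36 36 11 5f 18) = 01 19; tag = H(4f 5c 5c 01 19) = 0121
m2: inner = H(25 36 36 72 75 63) = 01 db; tag = H(4f 5c 5c 01 db) = 01e3 ← matches
m3: inner = H(25 36 36 aa ae 90) = 02 79; tag = H(4f 5c 5c 02 79) = 0182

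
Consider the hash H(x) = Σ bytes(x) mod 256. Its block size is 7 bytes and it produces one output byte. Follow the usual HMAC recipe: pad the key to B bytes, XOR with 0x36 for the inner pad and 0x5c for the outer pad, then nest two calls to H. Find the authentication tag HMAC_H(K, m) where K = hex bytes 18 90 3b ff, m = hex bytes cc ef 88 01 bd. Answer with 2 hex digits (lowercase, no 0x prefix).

Key hex bytes 18 90 3b ff is 4 bytes ≤ B = 7; zero-pad to 7 bytes: K' = 18 90 3b ff 00 00 00.
K' ⊕ ipad = 2e a6 0d c9 36 36 36.  K' ⊕ opad = 44 cc 67 a3 5c 5c 5c.
Inner input = (K'⊕ipad) ∥ m = 2e a6 0d c9 36 36 36 ∥ cc ef 88 01 bd.
Inner hash: sum = 46+166+13+201+54+54+54+204+239+136+1+189 = 1357; mod 256 = 77 → 4d.
Outer input = (K'⊕opad) ∥ inner = 44 cc 67 a3 5c 5c 5c ∥ 4d.
Outer hash (tag): sum = 68+204+103+163+92+92+92+77 = 891; mod 256 = 123 → 7b.

7b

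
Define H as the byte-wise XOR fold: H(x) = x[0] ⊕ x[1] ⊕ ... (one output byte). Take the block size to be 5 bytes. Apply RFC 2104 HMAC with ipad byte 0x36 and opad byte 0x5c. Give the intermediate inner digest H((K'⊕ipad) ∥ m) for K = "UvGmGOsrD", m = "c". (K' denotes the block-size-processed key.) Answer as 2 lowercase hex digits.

Key "UvGmGOsrD" = 55 76 47 6d 47 4f 73 72 44 is 9 bytes > B = 5, so hash it first: H(key) = 44, then zero-pad to 5 bytes: K' = 44 00 00 00 00.
K' ⊕ ipad = 72 36 36 36 36.
Inner input = 72 36 36 36 36 ∥ 63.
Inner hash: XOR 72⊕36⊕36⊕36⊕36⊕63 = 11.

11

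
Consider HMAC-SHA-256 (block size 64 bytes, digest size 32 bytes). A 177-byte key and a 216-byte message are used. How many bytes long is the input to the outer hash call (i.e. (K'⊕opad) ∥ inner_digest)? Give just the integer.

Key is 177 > 64 bytes, so it is hashed to 32 bytes then zero-padded to 64: |K'| = 64.
Outer input = (K'⊕opad) ∥ H(inner) → 64 + 32 = 96 bytes.

96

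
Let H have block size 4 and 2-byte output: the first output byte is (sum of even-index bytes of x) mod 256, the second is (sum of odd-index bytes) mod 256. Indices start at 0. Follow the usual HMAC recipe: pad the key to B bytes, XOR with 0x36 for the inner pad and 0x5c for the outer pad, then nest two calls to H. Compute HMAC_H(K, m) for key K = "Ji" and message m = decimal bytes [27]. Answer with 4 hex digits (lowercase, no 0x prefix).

Key "Ji" = 4a 69 is 2 bytes ≤ B = 4; zero-pad to 4 bytes: K' = 4a 69 00 00.
K' ⊕ ipad = 7c 5f 36 36.  K' ⊕ opad = 16 35 5c 5c.
Inner input = (K'⊕ipad) ∥ m = 7c 5f 36 36 ∥ 1b.
Inner hash: even-index sum = 205 mod 256 = 205; odd-index sum = 149 mod 256 = 149 → cd 95.
Outer input = (K'⊕opad) ∥ inner = 16 35 5c 5c ∥ cd 95.
Outer hash (tag): even-index sum = 319 mod 256 = 63; odd-index sum = 294 mod 256 = 38 → 3f 26.

3f26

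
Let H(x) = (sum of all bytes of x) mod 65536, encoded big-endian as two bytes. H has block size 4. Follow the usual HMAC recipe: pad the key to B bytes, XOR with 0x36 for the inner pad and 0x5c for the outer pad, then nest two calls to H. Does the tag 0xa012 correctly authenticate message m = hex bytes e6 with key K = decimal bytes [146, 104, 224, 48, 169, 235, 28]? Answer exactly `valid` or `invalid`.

invalid

Key decimal bytes [146, 104, 224, 48, 169, 235, 28] = 92 68 e0 30 a9 eb 1c is 7 bytes > B = 4, so hash it first: H(key) = 03 ba, then zero-pad to 4 bytes: K' = 03 ba 00 00.
K' ⊕ ipad = 35 8c 36 36; K' ⊕ opad = 5f e6 5c 5c.
Inner hash: sum = 53+140+54+54+230 = 531 → 02 13.
Outer hash (recomputed tag): sum = 95+230+92+92+2+19 = 530 → 02 12.
Recomputed tag = 0212; claimed = a012 → mismatch.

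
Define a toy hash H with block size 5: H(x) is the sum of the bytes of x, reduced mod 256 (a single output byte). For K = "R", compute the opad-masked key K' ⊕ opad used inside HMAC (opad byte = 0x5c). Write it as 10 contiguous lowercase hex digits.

Key "R" = 52 is 1 byte ≤ B = 5; zero-pad to 5 bytes: K' = 52 00 00 00 00.
XOR each byte with 0x5c: 52⊕5c=0e, 00⊕5c=5c, 00⊕5c=5c, 00⊕5c=5c, 00⊕5c=5c.

0e5c5c5c5c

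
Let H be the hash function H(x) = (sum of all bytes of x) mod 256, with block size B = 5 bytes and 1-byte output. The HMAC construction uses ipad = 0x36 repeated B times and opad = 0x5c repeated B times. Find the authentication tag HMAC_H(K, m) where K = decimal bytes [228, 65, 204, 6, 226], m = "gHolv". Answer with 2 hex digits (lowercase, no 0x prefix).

Key decimal bytes [228, 65, 204, 6, 226] = e4 41 cc 06 e2 is exactly B = 5 bytes: K' = e4 41 cc 06 e2.
K' ⊕ ipad = d2 77 fa 30 d4.  K' ⊕ opad = b8 1d 90 5a be.
Inner input = (K'⊕ipad) ∥ m = d2 77 fa 30 d4 ∥ 67 48 6f 6c 76.
Inner hash: sum = 210+119+250+48+212+103+72+111+108+118 = 1351; mod 256 = 71 → 47.
Outer input = (K'⊕opad) ∥ inner = b8 1d 90 5a be ∥ 47.
Outer hash (tag): sum = 184+29+144+90+190+71 = 708; mod 256 = 196 → c4.

c4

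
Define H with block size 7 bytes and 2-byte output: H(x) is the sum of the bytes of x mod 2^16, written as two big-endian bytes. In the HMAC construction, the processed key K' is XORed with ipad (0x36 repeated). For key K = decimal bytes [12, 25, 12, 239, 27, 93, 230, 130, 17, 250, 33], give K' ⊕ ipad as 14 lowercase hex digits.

321a3636363636

Key decimal bytes [12, 25, 12, 239, 27, 93, 230, 130, 17, 250, 33] = 0c 19 0c ef 1b 5d e6 82 11 fa 21 is 11 bytes > B = 7, so hash it first: H(key) = 04 2c, then zero-pad to 7 bytes: K' = 04 2c 00 00 00 00 00.
XOR each byte with 0x36: 04⊕36=32, 2c⊕36=1a, 00⊕36=36, 00⊕36=36, 00⊕36=36, 00⊕36=36, 00⊕36=36.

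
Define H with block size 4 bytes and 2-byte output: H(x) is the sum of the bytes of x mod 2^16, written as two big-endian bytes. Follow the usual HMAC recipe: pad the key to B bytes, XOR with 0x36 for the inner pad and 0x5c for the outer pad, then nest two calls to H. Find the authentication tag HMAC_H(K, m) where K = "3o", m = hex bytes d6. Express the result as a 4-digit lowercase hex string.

01fb

Key "3o" = 33 6f is 2 bytes ≤ B = 4; zero-pad to 4 bytes: K' = 33 6f 00 00.
K' ⊕ ipad = 05 59 36 36.  K' ⊕ opad = 6f 33 5c 5c.
Inner input = (K'⊕ipad) ∥ m = 05 59 36 36 ∥ d6.
Inner hash: sum = 5+89+54+54+214 = 416 → 01 a0.
Outer input = (K'⊕opad) ∥ inner = 6f 33 5c 5c ∥ 01 a0.
Outer hash (tag): sum = 111+51+92+92+1+160 = 507 → 01 fb.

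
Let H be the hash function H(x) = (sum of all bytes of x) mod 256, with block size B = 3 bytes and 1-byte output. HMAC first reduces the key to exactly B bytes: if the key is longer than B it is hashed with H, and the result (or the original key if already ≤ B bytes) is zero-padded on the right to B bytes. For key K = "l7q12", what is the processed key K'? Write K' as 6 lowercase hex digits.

770000

|K| = 5 > B = 3, so first hash the key.
H(K): sum = 108+55+113+49+50 = 375; mod 256 = 119 → 77.
Zero-pad H(K) = 77 to 3 bytes: K' = 77 00 00.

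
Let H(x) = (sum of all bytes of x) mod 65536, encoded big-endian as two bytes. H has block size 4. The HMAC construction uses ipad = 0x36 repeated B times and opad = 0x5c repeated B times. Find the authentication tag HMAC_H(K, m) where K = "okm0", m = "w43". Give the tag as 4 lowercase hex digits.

Key "okm0" = 6f 6b 6d 30 is exactly B = 4 bytes: K' = 6f 6b 6d 30.
K' ⊕ ipad = 59 5d 5b 06.  K' ⊕ opad = 33 37 31 6c.
Inner input = (K'⊕ipad) ∥ m = 59 5d 5b 06 ∥ 77 34 33.
Inner hash: sum = 89+93+91+6+119+52+51 = 501 → 01 f5.
Outer input = (K'⊕opad) ∥ inner = 33 37 31 6c ∥ 01 f5.
Outer hash (tag): sum = 51+55+49+108+1+245 = 509 → 01 fd.

01fd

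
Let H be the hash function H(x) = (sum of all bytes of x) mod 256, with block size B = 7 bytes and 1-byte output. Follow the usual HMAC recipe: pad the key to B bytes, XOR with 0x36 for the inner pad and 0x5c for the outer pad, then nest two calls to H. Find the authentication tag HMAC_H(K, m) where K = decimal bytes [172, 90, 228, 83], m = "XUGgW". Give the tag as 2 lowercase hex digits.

62

Key decimal bytes [172, 90, 228, 83] = ac 5a e4 53 is 4 bytes ≤ B = 7; zero-pad to 7 bytes: K' = ac 5a e4 53 00 00 00.
K' ⊕ ipad = 9a 6c d2 65 36 36 36.  K' ⊕ opad = f0 06 b8 0f 5c 5c 5c.
Inner input = (K'⊕ipad) ∥ m = 9a 6c d2 65 36 36 36 ∥ 58 55 47 67 57.
Inner hash: sum = 154+108+210+101+54+54+54+88+85+71+103+87 = 1169; mod 256 = 145 → 91.
Outer input = (K'⊕opad) ∥ inner = f0 06 b8 0f 5c 5c 5c ∥ 91.
Outer hash (tag): sum = 240+6+184+15+92+92+92+145 = 866; mod 256 = 98 → 62.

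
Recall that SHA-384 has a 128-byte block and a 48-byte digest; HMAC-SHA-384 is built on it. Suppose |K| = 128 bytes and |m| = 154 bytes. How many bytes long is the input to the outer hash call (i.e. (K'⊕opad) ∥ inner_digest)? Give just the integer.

Key is 128 ≤ 128 bytes, zero-padded: |K'| = 128.
Outer input = (K'⊕opad) ∥ H(inner) → 128 + 48 = 176 bytes.

176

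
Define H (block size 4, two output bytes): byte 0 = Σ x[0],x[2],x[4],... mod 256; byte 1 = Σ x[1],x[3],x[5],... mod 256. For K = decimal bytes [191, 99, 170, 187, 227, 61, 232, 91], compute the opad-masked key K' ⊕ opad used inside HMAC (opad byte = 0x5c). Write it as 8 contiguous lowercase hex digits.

Key decimal bytes [191, 99, 170, 187, 227, 61, 232, 91] = bf 63 aa bb e3 3d e8 5b is 8 bytes > B = 4, so hash it first: H(key) = 34 b6, then zero-pad to 4 bytes: K' = 34 b6 00 00.
XOR each byte with 0x5c: 34⊕5c=68, b6⊕5c=ea, 00⊕5c=5c, 00⊕5c=5c.

68ea5c5c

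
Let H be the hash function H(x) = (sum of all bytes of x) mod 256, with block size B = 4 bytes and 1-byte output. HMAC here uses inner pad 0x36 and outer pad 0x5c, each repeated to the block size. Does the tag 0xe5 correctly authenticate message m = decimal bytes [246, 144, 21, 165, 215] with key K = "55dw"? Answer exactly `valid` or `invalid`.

Key "55dw" = 35 35 64 77 is exactly B = 4 bytes: K' = 35 35 64 77.
K' ⊕ ipad = 03 03 52 41; K' ⊕ opad = 69 69 38 2b.
Inner hash: sum = 3+3+82+65+246+144+21+165+215 = 944; mod 256 = 176 → b0.
Outer hash (recomputed tag): sum = 105+105+56+43+176 = 485; mod 256 = 229 → e5.
Recomputed tag = e5; claimed = e5 → match.

valid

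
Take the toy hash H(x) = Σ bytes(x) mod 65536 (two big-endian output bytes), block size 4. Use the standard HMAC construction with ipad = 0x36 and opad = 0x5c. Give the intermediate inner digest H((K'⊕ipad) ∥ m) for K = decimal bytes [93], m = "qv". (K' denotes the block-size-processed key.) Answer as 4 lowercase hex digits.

01f4

Key decimal bytes [93] = 5d is 1 byte ≤ B = 4; zero-pad to 4 bytes: K' = 5d 00 00 00.
K' ⊕ ipad = 6b 36 36 36.
Inner input = 6b 36 36 36 ∥ 71 76.
Inner hash: sum = 107+54+54+54+113+118 = 500 → 01 f4.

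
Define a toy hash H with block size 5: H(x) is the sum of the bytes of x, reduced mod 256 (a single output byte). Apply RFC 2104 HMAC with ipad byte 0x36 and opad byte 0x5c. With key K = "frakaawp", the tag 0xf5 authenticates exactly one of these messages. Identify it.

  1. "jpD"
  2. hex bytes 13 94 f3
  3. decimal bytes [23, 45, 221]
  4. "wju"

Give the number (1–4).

3

Key "frakaawp" = 66 72 61 6b 61 61 77 70 is 8 bytes > B = 5, so hash it first: H(key) = 4d, then zero-pad to 5 bytes: K' = 4d 00 00 00 00.
K' ⊕ ipad = 7b 36 36 36 36; K' ⊕ opad = 11 5c 5c 5c 5c.
m1: inner = H(7b 36 36 36 36 6a 70 44) = 71; tag = H(11 5c 5c 5c 5c 71) = f2
m2: inner = H(7b 36 36 36 36 13 94 f3) = ed; tag = H(11 5c 5c 5c 5c ed) = 6e
m3: inner = H(7b 36 36 36 36 17 2d dd) = 74; tag = H(11 5c 5c 5c 5c 74) = f5 ← matches
m4: inner = H(7b 36 36 36 36 77 6a 75) = a9; tag = H(11 5c 5c 5c 5c a9) = 2a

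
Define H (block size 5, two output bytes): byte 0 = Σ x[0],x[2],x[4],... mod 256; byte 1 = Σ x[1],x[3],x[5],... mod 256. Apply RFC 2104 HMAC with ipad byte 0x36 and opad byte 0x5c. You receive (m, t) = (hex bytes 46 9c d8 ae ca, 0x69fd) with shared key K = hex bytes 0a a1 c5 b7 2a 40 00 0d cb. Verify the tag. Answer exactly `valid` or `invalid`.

invalid

Key hex bytes 0a a1 c5 b7 2a 40 00 0d cb is 9 bytes > B = 5, so hash it first: H(key) = c4 a5, then zero-pad to 5 bytes: K' = c4 a5 00 00 00.
K' ⊕ ipad = f2 93 36 36 36; K' ⊕ opad = 98 f9 5c 5c 5c.
Inner hash: even-index sum = 680 mod 256 = 168; odd-index sum = 689 mod 256 = 177 → a8 b1.
Outer hash (recomputed tag): even-index sum = 513 mod 256 = 1; odd-index sum = 509 mod 256 = 253 → 01 fd.
Recomputed tag = 01fd; claimed = 69fd → mismatch.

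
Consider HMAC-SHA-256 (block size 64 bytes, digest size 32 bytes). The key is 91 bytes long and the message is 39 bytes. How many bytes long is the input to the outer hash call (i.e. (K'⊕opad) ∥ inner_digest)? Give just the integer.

Key is 91 > 64 bytes, so it is hashed to 32 bytes then zero-padded to 64: |K'| = 64.
Outer input = (K'⊕opad) ∥ H(inner) → 64 + 32 = 96 bytes.

96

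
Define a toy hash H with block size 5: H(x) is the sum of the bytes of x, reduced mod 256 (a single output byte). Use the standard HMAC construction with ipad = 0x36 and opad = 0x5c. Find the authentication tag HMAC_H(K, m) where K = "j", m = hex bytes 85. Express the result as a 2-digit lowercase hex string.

5f

Key "j" = 6a is 1 byte ≤ B = 5; zero-pad to 5 bytes: K' = 6a 00 00 00 00.
K' ⊕ ipad = 5c 36 36 36 36.  K' ⊕ opad = 36 5c 5c 5c 5c.
Inner input = (K'⊕ipad) ∥ m = 5c 36 36 36 36 ∥ 85.
Inner hash: sum = 92+54+54+54+54+133 = 441; mod 256 = 185 → b9.
Outer input = (K'⊕opad) ∥ inner = 36 5c 5c 5c 5c ∥ b9.
Outer hash (tag): sum = 54+92+92+92+92+185 = 607; mod 256 = 95 → 5f.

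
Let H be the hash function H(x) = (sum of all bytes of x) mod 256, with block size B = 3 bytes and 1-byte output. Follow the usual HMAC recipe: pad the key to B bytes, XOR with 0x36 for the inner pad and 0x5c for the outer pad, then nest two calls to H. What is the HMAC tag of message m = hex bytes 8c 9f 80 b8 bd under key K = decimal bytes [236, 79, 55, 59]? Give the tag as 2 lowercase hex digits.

Key decimal bytes [236, 79, 55, 59] = ec 4f 37 3b is 4 bytes > B = 3, so hash it first: H(key) = ad, then zero-pad to 3 bytes: K' = ad 00 00.
K' ⊕ ipad = 9b 36 36.  K' ⊕ opad = f1 5c 5c.
Inner input = (K'⊕ipad) ∥ m = 9b 36 36 ∥ 8c 9f 80 b8 bd.
Inner hash: sum = 155+54+54+140+159+128+184+189 = 1063; mod 256 = 39 → 27.
Outer input = (K'⊕opad) ∥ inner = f1 5c 5c ∥ 27.
Outer hash (tag): sum = 241+92+92+39 = 464; mod 256 = 208 → d0.

d0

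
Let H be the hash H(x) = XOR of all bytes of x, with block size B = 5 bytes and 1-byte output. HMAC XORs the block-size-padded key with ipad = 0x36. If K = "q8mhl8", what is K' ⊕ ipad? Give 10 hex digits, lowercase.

Key "q8mhl8" = 71 38 6d 68 6c 38 is 6 bytes > B = 5, so hash it first: H(key) = 18, then zero-pad to 5 bytes: K' = 18 00 00 00 00.
XOR each byte with 0x36: 18⊕36=2e, 00⊕36=36, 00⊕36=36, 00⊕36=36, 00⊕36=36.

2e36363636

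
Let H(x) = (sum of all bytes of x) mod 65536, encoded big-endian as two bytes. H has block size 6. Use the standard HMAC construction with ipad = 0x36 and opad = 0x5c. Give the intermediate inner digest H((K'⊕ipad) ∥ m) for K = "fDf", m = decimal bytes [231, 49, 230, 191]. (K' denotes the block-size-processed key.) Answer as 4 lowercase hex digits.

Key "fDf" = 66 44 66 is 3 bytes ≤ B = 6; zero-pad to 6 bytes: K' = 66 44 66 00 00 00.
K' ⊕ ipad = 50 72 50 36 36 36.
Inner input = 50 72 50 36 36 36 ∥ e7 31 e6 bf.
Inner hash: sum = 80+114+80+54+54+54+231+49+230+191 = 1137 → 04 71.

0471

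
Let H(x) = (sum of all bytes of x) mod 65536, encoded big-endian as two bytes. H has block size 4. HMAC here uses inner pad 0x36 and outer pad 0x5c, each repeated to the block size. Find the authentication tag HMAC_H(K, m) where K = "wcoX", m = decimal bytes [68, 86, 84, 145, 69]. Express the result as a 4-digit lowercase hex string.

00c5

Key "wcoX" = 77 63 6f 58 is exactly B = 4 bytes: K' = 77 63 6f 58.
K' ⊕ ipad = 41 55 59 6e.  K' ⊕ opad = 2b 3f 33 04.
Inner input = (K'⊕ipad) ∥ m = 41 55 59 6e ∥ 44 56 54 91 45.
Inner hash: sum = 65+85+89+110+68+86+84+145+69 = 801 → 03 21.
Outer input = (K'⊕opad) ∥ inner = 2b 3f 33 04 ∥ 03 21.
Outer hash (tag): sum = 43+63+51+4+3+33 = 197 → 00 c5.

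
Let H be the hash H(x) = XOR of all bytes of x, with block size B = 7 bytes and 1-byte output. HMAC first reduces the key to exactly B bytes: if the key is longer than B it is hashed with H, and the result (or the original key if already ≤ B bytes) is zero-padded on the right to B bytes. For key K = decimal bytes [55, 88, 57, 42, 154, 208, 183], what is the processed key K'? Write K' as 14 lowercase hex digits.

3758392a9ad0b7

Key decimal bytes [55, 88, 57, 42, 154, 208, 183] = 37 58 39 2a 9a d0 b7 is exactly B = 7 bytes: K' = 37 58 39 2a 9a d0 b7.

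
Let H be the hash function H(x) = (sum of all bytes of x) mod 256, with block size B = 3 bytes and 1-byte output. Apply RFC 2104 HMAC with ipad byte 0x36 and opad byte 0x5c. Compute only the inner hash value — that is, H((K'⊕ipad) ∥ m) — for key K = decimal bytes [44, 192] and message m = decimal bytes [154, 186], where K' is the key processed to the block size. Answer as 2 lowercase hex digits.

9a

Key decimal bytes [44, 192] = 2c c0 is 2 bytes ≤ B = 3; zero-pad to 3 bytes: K' = 2c c0 00.
K' ⊕ ipad = 1a f6 36.
Inner input = 1a f6 36 ∥ 9a ba.
Inner hash: sum = 26+246+54+154+186 = 666; mod 256 = 154 → 9a.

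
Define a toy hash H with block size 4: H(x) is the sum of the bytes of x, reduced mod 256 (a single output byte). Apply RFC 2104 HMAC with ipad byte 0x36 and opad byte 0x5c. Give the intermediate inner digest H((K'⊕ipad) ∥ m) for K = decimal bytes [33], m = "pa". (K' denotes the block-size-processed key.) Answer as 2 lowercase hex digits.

8a

Key decimal bytes [33] = 21 is 1 byte ≤ B = 4; zero-pad to 4 bytes: K' = 21 00 00 00.
K' ⊕ ipad = 17 36 36 36.
Inner input = 17 36 36 36 ∥ 70 61.
Inner hash: sum = 23+54+54+54+112+97 = 394; mod 256 = 138 → 8a.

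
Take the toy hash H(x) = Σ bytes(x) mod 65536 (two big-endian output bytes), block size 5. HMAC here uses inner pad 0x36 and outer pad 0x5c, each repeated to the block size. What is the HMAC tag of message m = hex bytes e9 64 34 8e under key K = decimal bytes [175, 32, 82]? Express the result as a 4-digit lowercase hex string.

02c6

Key decimal bytes [175, 32, 82] = af 20 52 is 3 bytes ≤ B = 5; zero-pad to 5 bytes: K' = af 20 52 00 00.
K' ⊕ ipad = 99 16 64 36 36.  K' ⊕ opad = f3 7c 0e 5c 5c.
Inner input = (K'⊕ipad) ∥ m = 99 16 64 36 36 ∥ e9 64 34 8e.
Inner hash: sum = 153+22+100+54+54+233+100+52+142 = 910 → 03 8e.
Outer input = (K'⊕opad) ∥ inner = f3 7c 0e 5c 5c ∥ 03 8e.
Outer hash (tag): sum = 243+124+14+92+92+3+142 = 710 → 02 c6.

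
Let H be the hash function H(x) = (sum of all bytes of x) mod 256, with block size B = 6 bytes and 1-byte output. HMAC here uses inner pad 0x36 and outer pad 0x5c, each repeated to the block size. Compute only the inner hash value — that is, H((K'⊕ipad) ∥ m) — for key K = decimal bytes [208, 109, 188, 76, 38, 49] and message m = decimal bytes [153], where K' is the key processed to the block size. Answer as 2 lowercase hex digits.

f5

Key decimal bytes [208, 109, 188, 76, 38, 49] = d0 6d bc 4c 26 31 is exactly B = 6 bytes: K' = d0 6d bc 4c 26 31.
K' ⊕ ipad = e6 5b 8a 7a 10 07.
Inner input = e6 5b 8a 7a 10 07 ∥ 99.
Inner hash: sum = 230+91+138+122+16+7+153 = 757; mod 256 = 245 → f5.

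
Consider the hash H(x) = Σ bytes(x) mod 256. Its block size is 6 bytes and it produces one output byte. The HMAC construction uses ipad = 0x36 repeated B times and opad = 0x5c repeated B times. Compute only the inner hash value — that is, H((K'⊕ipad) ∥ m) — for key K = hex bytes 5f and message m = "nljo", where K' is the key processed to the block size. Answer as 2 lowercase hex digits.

Key hex bytes 5f is 1 byte ≤ B = 6; zero-pad to 6 bytes: K' = 5f 00 00 00 00 00.
K' ⊕ ipad = 69 36 36 36 36 36.
Inner input = 69 36 36 36 36 36 ∥ 6e 6c 6a 6f.
Inner hash: sum = 105+54+54+54+54+54+110+108+106+111 = 810; mod 256 = 42 → 2a.

2a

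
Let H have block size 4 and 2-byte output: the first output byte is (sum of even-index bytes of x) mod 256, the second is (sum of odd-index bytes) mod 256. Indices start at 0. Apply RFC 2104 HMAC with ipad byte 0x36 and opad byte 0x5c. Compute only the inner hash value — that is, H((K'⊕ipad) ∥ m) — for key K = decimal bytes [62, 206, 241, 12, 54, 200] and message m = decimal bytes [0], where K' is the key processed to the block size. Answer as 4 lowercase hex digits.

Key decimal bytes [62, 206, 241, 12, 54, 200] = 3e ce f1 0c 36 c8 is 6 bytes > B = 4, so hash it first: H(key) = 65 a2, then zero-pad to 4 bytes: K' = 65 a2 00 00.
K' ⊕ ipad = 53 94 36 36.
Inner input = 53 94 36 36 ∥ 00.
Inner hash: even-index sum = 137 mod 256 = 137; odd-index sum = 202 mod 256 = 202 → 89 ca.

89ca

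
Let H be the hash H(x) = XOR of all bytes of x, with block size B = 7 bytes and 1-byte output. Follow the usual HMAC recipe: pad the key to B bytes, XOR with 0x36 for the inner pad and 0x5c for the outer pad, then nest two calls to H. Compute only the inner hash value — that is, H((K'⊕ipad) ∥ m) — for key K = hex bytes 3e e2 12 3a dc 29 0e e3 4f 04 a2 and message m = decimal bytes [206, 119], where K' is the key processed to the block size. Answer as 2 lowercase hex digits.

Key hex bytes 3e e2 12 3a dc 29 0e e3 4f 04 a2 is 11 bytes > B = 7, so hash it first: H(key) = 05, then zero-pad to 7 bytes: K' = 05 00 00 00 00 00 00.
K' ⊕ ipad = 33 36 36 36 36 36 36.
Inner input = 33 36 36 36 36 36 36 ∥ ce 77.
Inner hash: XOR 33⊕36⊕36⊕36⊕36⊕36⊕36⊕ce⊕77 = 8a.

8a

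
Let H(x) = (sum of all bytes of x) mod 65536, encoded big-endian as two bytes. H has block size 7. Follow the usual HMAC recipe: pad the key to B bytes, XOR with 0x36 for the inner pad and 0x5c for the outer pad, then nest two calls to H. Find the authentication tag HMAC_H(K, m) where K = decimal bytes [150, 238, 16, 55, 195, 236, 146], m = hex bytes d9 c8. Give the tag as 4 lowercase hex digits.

0508

Key decimal bytes [150, 238, 16, 55, 195, 236, 146] = 96 ee 10 37 c3 ec 92 is exactly B = 7 bytes: K' = 96 ee 10 37 c3 ec 92.
K' ⊕ ipad = a0 d8 26 01 f5 da a4.  K' ⊕ opad = ca b2 4c 6b 9f b0 ce.
Inner input = (K'⊕ipad) ∥ m = a0 d8 26 01 f5 da a4 ∥ d9 c8.
Inner hash: sum = 160+216+38+1+245+218+164+217+200 = 1459 → 05 b3.
Outer input = (K'⊕opad) ∥ inner = ca b2 4c 6b 9f b0 ce ∥ 05 b3.
Outer hash (tag): sum = 202+178+76+107+159+176+206+5+179 = 1288 → 05 08.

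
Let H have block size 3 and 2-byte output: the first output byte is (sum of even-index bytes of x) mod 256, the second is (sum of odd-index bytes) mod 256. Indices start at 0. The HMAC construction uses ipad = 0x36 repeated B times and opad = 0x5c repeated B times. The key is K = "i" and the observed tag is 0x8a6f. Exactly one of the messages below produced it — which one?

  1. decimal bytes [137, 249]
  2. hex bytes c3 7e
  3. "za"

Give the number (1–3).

Key "i" = 69 is 1 byte ≤ B = 3; zero-pad to 3 bytes: K' = 69 00 00.
K' ⊕ ipad = 5f 36 36; K' ⊕ opad = 35 5c 5c.
m1: inner = H(5f 36 36 89 f9) = 8e bf; tag = H(35 5c 5c 8e bf) = 50ea
m2: inner = H(5f 36 36 c3 7e) = 13 f9; tag = H(35 5c 5c 13 f9) = 8a6f ← matches
m3: inner = H(5f 36 36 7a 61) = f6 b0; tag = H(35 5c 5c f6 b0) = 4152

2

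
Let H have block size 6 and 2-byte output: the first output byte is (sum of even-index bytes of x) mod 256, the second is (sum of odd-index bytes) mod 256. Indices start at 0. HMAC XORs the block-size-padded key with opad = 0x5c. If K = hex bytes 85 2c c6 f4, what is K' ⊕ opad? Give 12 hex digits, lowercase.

d9709aa85c5c

Key hex bytes 85 2c c6 f4 is 4 bytes ≤ B = 6; zero-pad to 6 bytes: K' = 85 2c c6 f4 00 00.
XOR each byte with 0x5c: 85⊕5c=d9, 2c⊕5c=70, c6⊕5c=9a, f4⊕5c=a8, 00⊕5c=5c, 00⊕5c=5c.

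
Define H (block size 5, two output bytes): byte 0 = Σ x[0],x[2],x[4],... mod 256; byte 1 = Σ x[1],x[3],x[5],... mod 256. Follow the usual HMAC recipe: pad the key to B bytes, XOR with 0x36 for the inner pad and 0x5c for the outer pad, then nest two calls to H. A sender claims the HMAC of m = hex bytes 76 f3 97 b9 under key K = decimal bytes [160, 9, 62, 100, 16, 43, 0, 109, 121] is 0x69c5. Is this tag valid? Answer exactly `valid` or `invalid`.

invalid

Key decimal bytes [160, 9, 62, 100, 16, 43, 0, 109, 121] = a0 09 3e 64 10 2b 00 6d 79 is 9 bytes > B = 5, so hash it first: H(key) = 67 05, then zero-pad to 5 bytes: K' = 67 05 00 00 00.
K' ⊕ ipad = 51 33 36 36 36; K' ⊕ opad = 3b 59 5c 5c 5c.
Inner hash: even-index sum = 617 mod 256 = 105; odd-index sum = 374 mod 256 = 118 → 69 76.
Outer hash (recomputed tag): even-index sum = 361 mod 256 = 105; odd-index sum = 286 mod 256 = 30 → 69 1e.
Recomputed tag = 691e; claimed = 69c5 → mismatch.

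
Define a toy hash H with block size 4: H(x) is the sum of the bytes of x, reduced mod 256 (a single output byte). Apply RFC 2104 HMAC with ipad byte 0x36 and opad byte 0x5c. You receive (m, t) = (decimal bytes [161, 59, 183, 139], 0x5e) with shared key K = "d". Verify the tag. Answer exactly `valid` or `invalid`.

Key "d" = 64 is 1 byte ≤ B = 4; zero-pad to 4 bytes: K' = 64 00 00 00.
K' ⊕ ipad = 52 36 36 36; K' ⊕ opad = 38 5c 5c 5c.
Inner hash: sum = 82+54+54+54+161+59+183+139 = 786; mod 256 = 18 → 12.
Outer hash (recomputed tag): sum = 56+92+92+92+18 = 350; mod 256 = 94 → 5e.
Recomputed tag = 5e; claimed = 5e → match.

valid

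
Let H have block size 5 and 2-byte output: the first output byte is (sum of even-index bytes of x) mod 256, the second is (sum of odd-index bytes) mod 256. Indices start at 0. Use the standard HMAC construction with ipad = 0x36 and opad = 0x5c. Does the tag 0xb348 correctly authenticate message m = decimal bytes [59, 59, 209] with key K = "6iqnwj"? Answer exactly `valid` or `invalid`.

Key "6iqnwj" = 36 69 71 6e 77 6a is 6 bytes > B = 5, so hash it first: H(key) = 1e 41, then zero-pad to 5 bytes: K' = 1e 41 00 00 00.
K' ⊕ ipad = 28 77 36 36 36; K' ⊕ opad = 42 1d 5c 5c 5c.
Inner hash: even-index sum = 207 mod 256 = 207; odd-index sum = 441 mod 256 = 185 → cf b9.
Outer hash (recomputed tag): even-index sum = 435 mod 256 = 179; odd-index sum = 328 mod 256 = 72 → b3 48.
Recomputed tag = b348; claimed = b348 → match.

valid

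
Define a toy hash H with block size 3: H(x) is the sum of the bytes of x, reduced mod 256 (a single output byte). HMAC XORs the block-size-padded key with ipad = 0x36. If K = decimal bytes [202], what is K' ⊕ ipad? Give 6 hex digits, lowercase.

Key decimal bytes [202] = ca is 1 byte ≤ B = 3; zero-pad to 3 bytes: K' = ca 00 00.
XOR each byte with 0x36: ca⊕36=fc, 00⊕36=36, 00⊕36=36.

fc3636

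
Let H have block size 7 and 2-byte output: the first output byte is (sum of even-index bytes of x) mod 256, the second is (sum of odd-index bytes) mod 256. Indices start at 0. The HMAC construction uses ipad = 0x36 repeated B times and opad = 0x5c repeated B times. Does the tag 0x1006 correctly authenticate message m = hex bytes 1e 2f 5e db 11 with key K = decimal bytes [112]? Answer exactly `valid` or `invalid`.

Key decimal bytes [112] = 70 is 1 byte ≤ B = 7; zero-pad to 7 bytes: K' = 70 00 00 00 00 00 00.
K' ⊕ ipad = 46 36 36 36 36 36 36; K' ⊕ opad = 2c 5c 5c 5c 5c 5c 5c.
Inner hash: even-index sum = 498 mod 256 = 242; odd-index sum = 303 mod 256 = 47 → f2 2f.
Outer hash (recomputed tag): even-index sum = 367 mod 256 = 111; odd-index sum = 518 mod 256 = 6 → 6f 06.
Recomputed tag = 6f06; claimed = 1006 → mismatch.

invalid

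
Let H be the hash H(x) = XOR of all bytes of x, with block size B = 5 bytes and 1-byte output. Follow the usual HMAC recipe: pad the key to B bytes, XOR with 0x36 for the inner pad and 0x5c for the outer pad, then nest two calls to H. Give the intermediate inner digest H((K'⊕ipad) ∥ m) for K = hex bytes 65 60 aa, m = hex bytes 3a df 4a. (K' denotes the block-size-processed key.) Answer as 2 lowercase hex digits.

Key hex bytes 65 60 aa is 3 bytes ≤ B = 5; zero-pad to 5 bytes: K' = 65 60 aa 00 00.
K' ⊕ ipad = 53 56 9c 36 36.
Inner input = 53 56 9c 36 36 ∥ 3a df 4a.
Inner hash: XOR 53⊕56⊕9c⊕36⊕36⊕3a⊕df⊕4a = 36.

36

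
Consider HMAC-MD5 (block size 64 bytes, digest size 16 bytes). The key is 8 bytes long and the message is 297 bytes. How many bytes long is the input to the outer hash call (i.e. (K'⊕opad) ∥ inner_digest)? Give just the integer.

80

Key is 8 ≤ 64 bytes, zero-padded: |K'| = 64.
Outer input = (K'⊕opad) ∥ H(inner) → 64 + 16 = 80 bytes.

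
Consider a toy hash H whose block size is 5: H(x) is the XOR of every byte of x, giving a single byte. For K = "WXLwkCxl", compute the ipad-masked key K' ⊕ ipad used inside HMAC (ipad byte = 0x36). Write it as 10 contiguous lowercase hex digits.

Key "WXLwkCxl" = 57 58 4c 77 6b 43 78 6c is 8 bytes > B = 5, so hash it first: H(key) = 08, then zero-pad to 5 bytes: K' = 08 00 00 00 00.
XOR each byte with 0x36: 08⊕36=3e, 00⊕36=36, 00⊕36=36, 00⊕36=36, 00⊕36=36.

3e36363636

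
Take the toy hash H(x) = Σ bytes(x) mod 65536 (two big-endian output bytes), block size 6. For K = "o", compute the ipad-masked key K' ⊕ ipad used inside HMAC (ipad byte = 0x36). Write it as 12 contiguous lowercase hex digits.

593636363636

Key "o" = 6f is 1 byte ≤ B = 6; zero-pad to 6 bytes: K' = 6f 00 00 00 00 00.
XOR each byte with 0x36: 6f⊕36=59, 00⊕36=36, 00⊕36=36, 00⊕36=36, 00⊕36=36, 00⊕36=36.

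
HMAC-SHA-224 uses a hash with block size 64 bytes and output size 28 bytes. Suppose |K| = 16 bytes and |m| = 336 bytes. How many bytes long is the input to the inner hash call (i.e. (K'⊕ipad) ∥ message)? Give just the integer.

Key is 16 ≤ 64 bytes, zero-padded: |K'| = 64.
Inner input = (K'⊕ipad) ∥ m → 64 + 336 = 400 bytes.

400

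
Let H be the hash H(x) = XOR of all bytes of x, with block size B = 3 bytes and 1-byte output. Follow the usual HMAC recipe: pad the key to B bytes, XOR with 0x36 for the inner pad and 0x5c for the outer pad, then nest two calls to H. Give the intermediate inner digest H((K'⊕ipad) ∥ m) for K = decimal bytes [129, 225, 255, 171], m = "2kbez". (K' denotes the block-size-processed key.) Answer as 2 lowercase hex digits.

26

Key decimal bytes [129, 225, 255, 171] = 81 e1 ff ab is 4 bytes > B = 3, so hash it first: H(key) = 34, then zero-pad to 3 bytes: K' = 34 00 00.
K' ⊕ ipad = 02 36 36.
Inner input = 02 36 36 ∥ 32 6b 62 65 7a.
Inner hash: XOR 02⊕36⊕36⊕32⊕6b⊕62⊕65⊕7a = 26.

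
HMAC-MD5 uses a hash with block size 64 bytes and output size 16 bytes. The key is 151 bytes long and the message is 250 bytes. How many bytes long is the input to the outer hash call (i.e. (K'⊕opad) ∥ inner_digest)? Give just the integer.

Key is 151 > 64 bytes, so it is hashed to 16 bytes then zero-padded to 64: |K'| = 64.
Outer input = (K'⊕opad) ∥ H(inner) → 64 + 16 = 80 bytes.

80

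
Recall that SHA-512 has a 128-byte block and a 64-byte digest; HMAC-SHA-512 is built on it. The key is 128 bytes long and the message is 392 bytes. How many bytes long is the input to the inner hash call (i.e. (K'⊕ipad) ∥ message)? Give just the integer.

Key is 128 ≤ 128 bytes, zero-padded: |K'| = 128.
Inner input = (K'⊕ipad) ∥ m → 128 + 392 = 520 bytes.

520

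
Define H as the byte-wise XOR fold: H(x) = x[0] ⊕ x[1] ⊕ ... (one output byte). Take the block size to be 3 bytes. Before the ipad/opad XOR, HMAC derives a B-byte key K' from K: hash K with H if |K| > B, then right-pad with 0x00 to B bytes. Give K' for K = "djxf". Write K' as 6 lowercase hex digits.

|K| = 4 > B = 3, so first hash the key.
H(K): XOR 64⊕6a⊕78⊕66 = 10.
Zero-pad H(K) = 10 to 3 bytes: K' = 10 00 00.

100000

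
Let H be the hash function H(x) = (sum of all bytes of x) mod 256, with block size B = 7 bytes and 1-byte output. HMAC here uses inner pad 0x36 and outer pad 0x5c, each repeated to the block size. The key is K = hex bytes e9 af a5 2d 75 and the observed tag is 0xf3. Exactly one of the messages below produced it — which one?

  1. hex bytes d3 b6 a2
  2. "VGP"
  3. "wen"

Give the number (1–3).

1

Key hex bytes e9 af a5 2d 75 is 5 bytes ≤ B = 7; zero-pad to 7 bytes: K' = e9 af a5 2d 75 00 00.
K' ⊕ ipad = df 99 93 1b 43 36 36; K' ⊕ opad = b5 f3 f9 71 29 5c 5c.
m1: inner = H(df 99 93 1b 43 36 36 d3 b6 a2) = 00; tag = H(b5 f3 f9 71 29 5c 5c 00) = f3 ← matches
m2: inner = H(df 99 93 1b 43 36 36 56 47 50) = c2; tag = H(b5 f3 f9 71 29 5c 5c c2) = b5
m3: inner = H(df 99 93 1b 43 36 36 77 65 6e) = 1f; tag = H(b5 f3 f9 71 29 5c 5c 1f) = 12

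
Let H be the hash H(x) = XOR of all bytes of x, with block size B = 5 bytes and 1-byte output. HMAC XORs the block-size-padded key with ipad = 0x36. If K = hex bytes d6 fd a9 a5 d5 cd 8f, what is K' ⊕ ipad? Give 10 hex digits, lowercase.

Key hex bytes d6 fd a9 a5 d5 cd 8f is 7 bytes > B = 5, so hash it first: H(key) = b0, then zero-pad to 5 bytes: K' = b0 00 00 00 00.
XOR each byte with 0x36: b0⊕36=86, 00⊕36=36, 00⊕36=36, 00⊕36=36, 00⊕36=36.

8636363636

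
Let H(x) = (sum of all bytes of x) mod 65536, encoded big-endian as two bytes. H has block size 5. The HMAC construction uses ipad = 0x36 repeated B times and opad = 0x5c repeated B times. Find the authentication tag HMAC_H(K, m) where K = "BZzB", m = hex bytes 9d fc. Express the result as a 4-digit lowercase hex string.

0136

Key "BZzB" = 42 5a 7a 42 is 4 bytes ≤ B = 5; zero-pad to 5 bytes: K' = 42 5a 7a 42 00.
K' ⊕ ipad = 74 6c 4c 74 36.  K' ⊕ opad = 1e 06 26 1e 5c.
Inner input = (K'⊕ipad) ∥ m = 74 6c 4c 74 36 ∥ 9d fc.
Inner hash: sum = 116+108+76+116+54+157+252 = 879 → 03 6f.
Outer input = (K'⊕opad) ∥ inner = 1e 06 26 1e 5c ∥ 03 6f.
Outer hash (tag): sum = 30+6+38+30+92+3+111 = 310 → 01 36.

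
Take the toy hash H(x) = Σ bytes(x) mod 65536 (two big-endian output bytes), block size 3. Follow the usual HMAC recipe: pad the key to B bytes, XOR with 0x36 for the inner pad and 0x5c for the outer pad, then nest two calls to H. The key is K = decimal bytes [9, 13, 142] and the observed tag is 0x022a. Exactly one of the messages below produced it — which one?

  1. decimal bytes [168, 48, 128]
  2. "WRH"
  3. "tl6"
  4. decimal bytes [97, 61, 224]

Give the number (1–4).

4

Key decimal bytes [9, 13, 142] = 09 0d 8e is exactly B = 3 bytes: K' = 09 0d 8e.
K' ⊕ ipad = 3f 3b b8; K' ⊕ opad = 55 51 d2.
m1: inner = H(3f 3b b8 a8 30 80) = 02 8a; tag = H(55 51 d2 02 8a) = 0204
m2: inner = H(3f 3b b8 57 52 48) = 02 23; tag = H(55 51 d2 02 23) = 019d
m3: inner = H(3f 3b b8 74 6c 36) = 02 48; tag = H(55 51 d2 02 48) = 01c2
m4: inner = H(3f 3b b8 61 3d e0) = 02 b0; tag = H(55 51 d2 02 b0) = 022a ← matches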